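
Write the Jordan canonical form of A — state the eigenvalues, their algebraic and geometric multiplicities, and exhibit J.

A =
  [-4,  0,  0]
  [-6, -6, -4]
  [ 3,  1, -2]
J_2(-4) ⊕ J_1(-4)

The characteristic polynomial is
  det(x·I − A) = x^3 + 12*x^2 + 48*x + 64 = (x + 4)^3

Eigenvalues and multiplicities (the geometric multiplicity of λ is n − rank(A − λI), which equals the number of Jordan blocks for λ):
  λ = -4: algebraic multiplicity = 3, geometric multiplicity = 2

Determining the block sizes for each eigenvalue:
  λ = -4: 2 blocks summing to 3 forces exactly one block of size 2 and the rest size 1 → block sizes [2, 1]

Assembling the blocks gives a Jordan form
J =
  [-4,  1,  0]
  [ 0, -4,  0]
  [ 0,  0, -4]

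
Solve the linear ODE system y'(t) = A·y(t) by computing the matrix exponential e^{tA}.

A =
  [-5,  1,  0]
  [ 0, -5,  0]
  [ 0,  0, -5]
e^{tA} =
  [exp(-5*t), t*exp(-5*t), 0]
  [0, exp(-5*t), 0]
  [0, 0, exp(-5*t)]

Strategy: write A = P · J · P⁻¹ where J is a Jordan canonical form, so e^{tA} = P · e^{tJ} · P⁻¹, and e^{tJ} can be computed block-by-block.

A has Jordan form
J =
  [-5,  1,  0]
  [ 0, -5,  0]
  [ 0,  0, -5]
(up to reordering of blocks).

Per-block formulas:
  For a 2×2 Jordan block J_2(-5): exp(t · J_2(-5)) = e^(-5t)·(I + t·N), where N is the 2×2 nilpotent shift.
  For a 1×1 block at λ = -5: exp(t · [-5]) = [e^(-5t)].

After assembling e^{tJ} and conjugating by P, we get:

e^{tA} =
  [exp(-5*t), t*exp(-5*t), 0]
  [0, exp(-5*t), 0]
  [0, 0, exp(-5*t)]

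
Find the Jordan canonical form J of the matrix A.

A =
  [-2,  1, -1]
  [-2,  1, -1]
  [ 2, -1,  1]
J_2(0) ⊕ J_1(0)

The characteristic polynomial is
  det(x·I − A) = x^3

Eigenvalues and multiplicities (the geometric multiplicity of λ is n − rank(A − λI), which equals the number of Jordan blocks for λ):
  λ = 0: algebraic multiplicity = 3, geometric multiplicity = 2

Determining the block sizes for each eigenvalue:
  λ = 0: 2 blocks summing to 3 forces exactly one block of size 2 and the rest size 1 → block sizes [2, 1]

Assembling the blocks gives a Jordan form
J =
  [0, 1, 0]
  [0, 0, 0]
  [0, 0, 0]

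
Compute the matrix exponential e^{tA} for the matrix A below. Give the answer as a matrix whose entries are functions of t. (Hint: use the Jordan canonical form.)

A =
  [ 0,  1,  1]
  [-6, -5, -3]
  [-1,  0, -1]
e^{tA} =
  [-3*t^2*exp(-2*t)/2 + 2*t*exp(-2*t) + exp(-2*t), -t^2*exp(-2*t)/2 + t*exp(-2*t), t*exp(-2*t)]
  [9*t^2*exp(-2*t)/2 - 6*t*exp(-2*t), 3*t^2*exp(-2*t)/2 - 3*t*exp(-2*t) + exp(-2*t), -3*t*exp(-2*t)]
  [-3*t^2*exp(-2*t)/2 - t*exp(-2*t), -t^2*exp(-2*t)/2, t*exp(-2*t) + exp(-2*t)]

Strategy: write A = P · J · P⁻¹ where J is a Jordan canonical form, so e^{tA} = P · e^{tJ} · P⁻¹, and e^{tJ} can be computed block-by-block.

A has Jordan form
J =
  [-2,  1,  0]
  [ 0, -2,  1]
  [ 0,  0, -2]
(up to reordering of blocks).

Per-block formulas:
  For a 3×3 Jordan block J_3(-2): exp(t · J_3(-2)) = e^(-2t)·(I + t·N + (t^2/2)·N^2), where N is the 3×3 nilpotent shift.

After assembling e^{tJ} and conjugating by P, we get:

e^{tA} =
  [-3*t^2*exp(-2*t)/2 + 2*t*exp(-2*t) + exp(-2*t), -t^2*exp(-2*t)/2 + t*exp(-2*t), t*exp(-2*t)]
  [9*t^2*exp(-2*t)/2 - 6*t*exp(-2*t), 3*t^2*exp(-2*t)/2 - 3*t*exp(-2*t) + exp(-2*t), -3*t*exp(-2*t)]
  [-3*t^2*exp(-2*t)/2 - t*exp(-2*t), -t^2*exp(-2*t)/2, t*exp(-2*t) + exp(-2*t)]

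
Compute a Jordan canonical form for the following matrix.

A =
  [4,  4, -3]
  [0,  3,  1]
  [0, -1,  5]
J_3(4)

The characteristic polynomial is
  det(x·I − A) = x^3 - 12*x^2 + 48*x - 64 = (x - 4)^3

Eigenvalues and multiplicities (the geometric multiplicity of λ is n − rank(A − λI), which equals the number of Jordan blocks for λ):
  λ = 4: algebraic multiplicity = 3, geometric multiplicity = 1

Determining the block sizes for each eigenvalue:
  λ = 4: one block (gm = 1), so the single block has size am = 3 → block sizes [3]

Assembling the blocks gives a Jordan form
J =
  [4, 1, 0]
  [0, 4, 1]
  [0, 0, 4]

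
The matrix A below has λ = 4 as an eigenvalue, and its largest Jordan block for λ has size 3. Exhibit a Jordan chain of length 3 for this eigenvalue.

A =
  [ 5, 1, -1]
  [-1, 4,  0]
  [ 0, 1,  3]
A Jordan chain for λ = 4 of length 3:
v_1 = (0, -1, -1)ᵀ
v_2 = (1, -1, 0)ᵀ
v_3 = (1, 0, 0)ᵀ

Let N = A − (4)·I. We want v_3 with N^3 v_3 = 0 but N^2 v_3 ≠ 0; then v_{j-1} := N · v_j for j = 3, …, 2.

Pick v_3 = (1, 0, 0)ᵀ.
Then v_2 = N · v_3 = (1, -1, 0)ᵀ.
Then v_1 = N · v_2 = (0, -1, -1)ᵀ.

Sanity check: (A − (4)·I) v_1 = (0, 0, 0)ᵀ = 0. ✓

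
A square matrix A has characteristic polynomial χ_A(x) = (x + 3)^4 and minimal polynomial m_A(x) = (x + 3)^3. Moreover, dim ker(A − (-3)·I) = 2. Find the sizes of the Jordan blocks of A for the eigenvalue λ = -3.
Block sizes for λ = -3: [3, 1]

Step 1 — from the characteristic polynomial, algebraic multiplicity of λ = -3 is 4. From dim ker(A − (-3)·I) = 2, there are exactly 2 Jordan blocks for λ = -3.
Step 2 — from the minimal polynomial, the factor (x + 3)^3 tells us the largest block for λ = -3 has size 3.
Step 3 — with total size 4, 2 blocks, and largest block 3, the block sizes (in nonincreasing order) are [3, 1].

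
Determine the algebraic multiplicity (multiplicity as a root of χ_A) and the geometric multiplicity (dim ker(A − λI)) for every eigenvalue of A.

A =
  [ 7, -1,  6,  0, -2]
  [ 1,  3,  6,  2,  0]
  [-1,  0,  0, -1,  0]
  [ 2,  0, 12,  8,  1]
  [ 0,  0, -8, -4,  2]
λ = 4: alg = 5, geom = 2

Step 1 — factor the characteristic polynomial to read off the algebraic multiplicities:
  χ_A(x) = (x - 4)^5

Step 2 — compute geometric multiplicities via the rank-nullity identity g(λ) = n − rank(A − λI):
  rank(A − (4)·I) = 3, so dim ker(A − (4)·I) = n − 3 = 2

Summary:
  λ = 4: algebraic multiplicity = 5, geometric multiplicity = 2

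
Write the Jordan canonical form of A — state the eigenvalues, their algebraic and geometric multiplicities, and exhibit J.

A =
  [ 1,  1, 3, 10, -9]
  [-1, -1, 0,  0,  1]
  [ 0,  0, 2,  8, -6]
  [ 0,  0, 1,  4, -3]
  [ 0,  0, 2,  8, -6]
J_3(0) ⊕ J_2(0)

The characteristic polynomial is
  det(x·I − A) = x^5

Eigenvalues and multiplicities (the geometric multiplicity of λ is n − rank(A − λI), which equals the number of Jordan blocks for λ):
  λ = 0: algebraic multiplicity = 5, geometric multiplicity = 2

Determining the block sizes for each eigenvalue:
  λ = 0: with am = 5 and gm = 2, the partition is not yet determined (e.g. several partitions of 5 into 2 parts exist). Let N = A − (0)·I. Computing rank(N^1) = 3, rank(N^2) = 1, rank(N^3) = 0; the number of blocks of size ≥ j is rank(N^{j−1}) − rank(N^j), giving [2, 2, 1]. So we have 1 block(s) of size 3, 1 block(s) of size 2 → block sizes [3, 2]

Assembling the blocks gives a Jordan form
J =
  [0, 1, 0, 0, 0]
  [0, 0, 1, 0, 0]
  [0, 0, 0, 0, 0]
  [0, 0, 0, 0, 1]
  [0, 0, 0, 0, 0]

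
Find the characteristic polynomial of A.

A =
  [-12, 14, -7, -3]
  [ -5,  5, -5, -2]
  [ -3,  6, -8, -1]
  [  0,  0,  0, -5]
x^4 + 20*x^3 + 150*x^2 + 500*x + 625

Expanding det(x·I − A) (e.g. by cofactor expansion or by noting that A is similar to its Jordan form J, which has the same characteristic polynomial as A) gives
  χ_A(x) = x^4 + 20*x^3 + 150*x^2 + 500*x + 625
which factors as (x + 5)^4. The eigenvalues (with algebraic multiplicities) are λ = -5 with multiplicity 4.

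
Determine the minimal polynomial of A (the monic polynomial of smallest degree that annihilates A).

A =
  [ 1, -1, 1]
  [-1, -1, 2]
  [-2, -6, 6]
x^3 - 6*x^2 + 12*x - 8

The characteristic polynomial is χ_A(x) = (x - 2)^3, so the eigenvalues are known. The minimal polynomial is
  m_A(x) = Π_λ (x − λ)^{k_λ}
where k_λ is the size of the *largest* Jordan block for λ (equivalently, the smallest k with (A − λI)^k v = 0 for every generalised eigenvector v of λ).

  λ = 2: largest Jordan block has size 3, contributing (x − 2)^3

So m_A(x) = (x - 2)^3 = x^3 - 6*x^2 + 12*x - 8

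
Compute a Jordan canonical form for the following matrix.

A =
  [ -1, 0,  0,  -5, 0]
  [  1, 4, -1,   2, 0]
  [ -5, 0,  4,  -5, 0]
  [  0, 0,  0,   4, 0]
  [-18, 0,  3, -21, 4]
J_1(-1) ⊕ J_2(4) ⊕ J_1(4) ⊕ J_1(4)

The characteristic polynomial is
  det(x·I − A) = x^5 - 15*x^4 + 80*x^3 - 160*x^2 + 256 = (x - 4)^4*(x + 1)

Eigenvalues and multiplicities (the geometric multiplicity of λ is n − rank(A − λI), which equals the number of Jordan blocks for λ):
  λ = -1: algebraic multiplicity = 1, geometric multiplicity = 1
  λ = 4: algebraic multiplicity = 4, geometric multiplicity = 3

Determining the block sizes for each eigenvalue:
  λ = -1: one block (gm = 1), so the single block has size am = 1 → block sizes [1]
  λ = 4: 3 blocks summing to 4 forces exactly one block of size 2 and the rest size 1 → block sizes [2, 1, 1]

Assembling the blocks gives a Jordan form
J =
  [-1, 0, 0, 0, 0]
  [ 0, 4, 1, 0, 0]
  [ 0, 0, 4, 0, 0]
  [ 0, 0, 0, 4, 0]
  [ 0, 0, 0, 0, 4]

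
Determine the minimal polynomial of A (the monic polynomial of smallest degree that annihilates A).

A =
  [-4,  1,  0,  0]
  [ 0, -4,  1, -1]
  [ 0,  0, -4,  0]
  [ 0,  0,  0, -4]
x^3 + 12*x^2 + 48*x + 64

The characteristic polynomial is χ_A(x) = (x + 4)^4, so the eigenvalues are known. The minimal polynomial is
  m_A(x) = Π_λ (x − λ)^{k_λ}
where k_λ is the size of the *largest* Jordan block for λ (equivalently, the smallest k with (A − λI)^k v = 0 for every generalised eigenvector v of λ).

  λ = -4: largest Jordan block has size 3, contributing (x + 4)^3

So m_A(x) = (x + 4)^3 = x^3 + 12*x^2 + 48*x + 64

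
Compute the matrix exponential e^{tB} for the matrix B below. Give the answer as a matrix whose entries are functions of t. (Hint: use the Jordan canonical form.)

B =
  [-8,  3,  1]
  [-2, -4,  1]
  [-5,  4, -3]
e^{tB} =
  [-t^2*exp(-5*t) - 3*t*exp(-5*t) + exp(-5*t), -t^2*exp(-5*t) + 3*t*exp(-5*t), t^2*exp(-5*t) + t*exp(-5*t)]
  [-t^2*exp(-5*t)/2 - 2*t*exp(-5*t), -t^2*exp(-5*t)/2 + t*exp(-5*t) + exp(-5*t), t^2*exp(-5*t)/2 + t*exp(-5*t)]
  [-3*t^2*exp(-5*t)/2 - 5*t*exp(-5*t), -3*t^2*exp(-5*t)/2 + 4*t*exp(-5*t), 3*t^2*exp(-5*t)/2 + 2*t*exp(-5*t) + exp(-5*t)]

Strategy: write B = P · J · P⁻¹ where J is a Jordan canonical form, so e^{tB} = P · e^{tJ} · P⁻¹, and e^{tJ} can be computed block-by-block.

B has Jordan form
J =
  [-5,  1,  0]
  [ 0, -5,  1]
  [ 0,  0, -5]
(up to reordering of blocks).

Per-block formulas:
  For a 3×3 Jordan block J_3(-5): exp(t · J_3(-5)) = e^(-5t)·(I + t·N + (t^2/2)·N^2), where N is the 3×3 nilpotent shift.

After assembling e^{tJ} and conjugating by P, we get:

e^{tB} =
  [-t^2*exp(-5*t) - 3*t*exp(-5*t) + exp(-5*t), -t^2*exp(-5*t) + 3*t*exp(-5*t), t^2*exp(-5*t) + t*exp(-5*t)]
  [-t^2*exp(-5*t)/2 - 2*t*exp(-5*t), -t^2*exp(-5*t)/2 + t*exp(-5*t) + exp(-5*t), t^2*exp(-5*t)/2 + t*exp(-5*t)]
  [-3*t^2*exp(-5*t)/2 - 5*t*exp(-5*t), -3*t^2*exp(-5*t)/2 + 4*t*exp(-5*t), 3*t^2*exp(-5*t)/2 + 2*t*exp(-5*t) + exp(-5*t)]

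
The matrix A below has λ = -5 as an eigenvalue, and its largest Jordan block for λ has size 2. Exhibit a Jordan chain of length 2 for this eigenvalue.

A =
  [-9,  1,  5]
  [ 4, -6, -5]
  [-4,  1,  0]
A Jordan chain for λ = -5 of length 2:
v_1 = (-4, 4, -4)ᵀ
v_2 = (1, 0, 0)ᵀ

Let N = A − (-5)·I. We want v_2 with N^2 v_2 = 0 but N^1 v_2 ≠ 0; then v_{j-1} := N · v_j for j = 2, …, 2.

Pick v_2 = (1, 0, 0)ᵀ.
Then v_1 = N · v_2 = (-4, 4, -4)ᵀ.

Sanity check: (A − (-5)·I) v_1 = (0, 0, 0)ᵀ = 0. ✓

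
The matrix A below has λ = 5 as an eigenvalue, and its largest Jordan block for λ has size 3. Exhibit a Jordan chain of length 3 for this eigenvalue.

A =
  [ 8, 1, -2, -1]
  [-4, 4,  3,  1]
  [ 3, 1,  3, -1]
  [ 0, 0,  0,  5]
A Jordan chain for λ = 5 of length 3:
v_1 = (-1, 1, -1, 0)ᵀ
v_2 = (3, -4, 3, 0)ᵀ
v_3 = (1, 0, 0, 0)ᵀ

Let N = A − (5)·I. We want v_3 with N^3 v_3 = 0 but N^2 v_3 ≠ 0; then v_{j-1} := N · v_j for j = 3, …, 2.

Pick v_3 = (1, 0, 0, 0)ᵀ.
Then v_2 = N · v_3 = (3, -4, 3, 0)ᵀ.
Then v_1 = N · v_2 = (-1, 1, -1, 0)ᵀ.

Sanity check: (A − (5)·I) v_1 = (0, 0, 0, 0)ᵀ = 0. ✓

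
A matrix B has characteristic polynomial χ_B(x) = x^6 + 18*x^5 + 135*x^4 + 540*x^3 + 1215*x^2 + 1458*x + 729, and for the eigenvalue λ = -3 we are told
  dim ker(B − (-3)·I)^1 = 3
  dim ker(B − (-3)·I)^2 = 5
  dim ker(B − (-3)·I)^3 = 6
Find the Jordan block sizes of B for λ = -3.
Block sizes for λ = -3: [3, 2, 1]

From the dimensions of kernels of powers, the number of Jordan blocks of size at least j is d_j − d_{j−1} where d_j = dim ker(N^j) (with d_0 = 0). Computing the differences gives [3, 2, 1].
The number of blocks of size exactly k is (#blocks of size ≥ k) − (#blocks of size ≥ k + 1), so the partition is: 1 block(s) of size 1, 1 block(s) of size 2, 1 block(s) of size 3.
In nonincreasing order the block sizes are [3, 2, 1].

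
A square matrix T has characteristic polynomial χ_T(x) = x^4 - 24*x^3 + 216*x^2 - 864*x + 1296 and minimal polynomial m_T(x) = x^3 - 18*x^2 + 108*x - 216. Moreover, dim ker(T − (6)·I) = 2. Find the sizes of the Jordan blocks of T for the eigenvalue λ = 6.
Block sizes for λ = 6: [3, 1]

Step 1 — from the characteristic polynomial, algebraic multiplicity of λ = 6 is 4. From dim ker(T − (6)·I) = 2, there are exactly 2 Jordan blocks for λ = 6.
Step 2 — from the minimal polynomial, the factor (x − 6)^3 tells us the largest block for λ = 6 has size 3.
Step 3 — with total size 4, 2 blocks, and largest block 3, the block sizes (in nonincreasing order) are [3, 1].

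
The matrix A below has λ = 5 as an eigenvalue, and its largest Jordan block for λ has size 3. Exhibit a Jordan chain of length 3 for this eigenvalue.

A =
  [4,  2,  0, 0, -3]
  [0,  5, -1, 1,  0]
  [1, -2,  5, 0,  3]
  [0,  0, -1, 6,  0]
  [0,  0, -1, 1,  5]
A Jordan chain for λ = 5 of length 3:
v_1 = (1, -1, -1, -1, -1)ᵀ
v_2 = (-1, 0, 1, 0, 0)ᵀ
v_3 = (1, 0, 0, 0, 0)ᵀ

Let N = A − (5)·I. We want v_3 with N^3 v_3 = 0 but N^2 v_3 ≠ 0; then v_{j-1} := N · v_j for j = 3, …, 2.

Pick v_3 = (1, 0, 0, 0, 0)ᵀ.
Then v_2 = N · v_3 = (-1, 0, 1, 0, 0)ᵀ.
Then v_1 = N · v_2 = (1, -1, -1, -1, -1)ᵀ.

Sanity check: (A − (5)·I) v_1 = (0, 0, 0, 0, 0)ᵀ = 0. ✓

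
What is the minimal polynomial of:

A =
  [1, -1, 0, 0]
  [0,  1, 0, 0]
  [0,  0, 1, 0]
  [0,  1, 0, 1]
x^2 - 2*x + 1

The characteristic polynomial is χ_A(x) = (x - 1)^4, so the eigenvalues are known. The minimal polynomial is
  m_A(x) = Π_λ (x − λ)^{k_λ}
where k_λ is the size of the *largest* Jordan block for λ (equivalently, the smallest k with (A − λI)^k v = 0 for every generalised eigenvector v of λ).

  λ = 1: largest Jordan block has size 2, contributing (x − 1)^2

So m_A(x) = (x - 1)^2 = x^2 - 2*x + 1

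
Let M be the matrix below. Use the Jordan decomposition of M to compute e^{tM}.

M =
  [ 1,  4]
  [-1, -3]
e^{tM} =
  [2*t*exp(-t) + exp(-t), 4*t*exp(-t)]
  [-t*exp(-t), -2*t*exp(-t) + exp(-t)]

Strategy: write M = P · J · P⁻¹ where J is a Jordan canonical form, so e^{tM} = P · e^{tJ} · P⁻¹, and e^{tJ} can be computed block-by-block.

M has Jordan form
J =
  [-1,  1]
  [ 0, -1]
(up to reordering of blocks).

Per-block formulas:
  For a 2×2 Jordan block J_2(-1): exp(t · J_2(-1)) = e^(-1t)·(I + t·N), where N is the 2×2 nilpotent shift.

After assembling e^{tJ} and conjugating by P, we get:

e^{tM} =
  [2*t*exp(-t) + exp(-t), 4*t*exp(-t)]
  [-t*exp(-t), -2*t*exp(-t) + exp(-t)]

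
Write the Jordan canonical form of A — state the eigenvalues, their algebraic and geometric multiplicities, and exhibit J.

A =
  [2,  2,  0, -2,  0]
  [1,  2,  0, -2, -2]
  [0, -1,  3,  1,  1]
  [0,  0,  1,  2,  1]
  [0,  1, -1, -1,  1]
J_3(2) ⊕ J_2(2)

The characteristic polynomial is
  det(x·I − A) = x^5 - 10*x^4 + 40*x^3 - 80*x^2 + 80*x - 32 = (x - 2)^5

Eigenvalues and multiplicities (the geometric multiplicity of λ is n − rank(A − λI), which equals the number of Jordan blocks for λ):
  λ = 2: algebraic multiplicity = 5, geometric multiplicity = 2

Determining the block sizes for each eigenvalue:
  λ = 2: with am = 5 and gm = 2, the partition is not yet determined (e.g. several partitions of 5 into 2 parts exist). Let N = A − (2)·I. Computing rank(N^1) = 3, rank(N^2) = 1, rank(N^3) = 0; the number of blocks of size ≥ j is rank(N^{j−1}) − rank(N^j), giving [2, 2, 1]. So we have 1 block(s) of size 3, 1 block(s) of size 2 → block sizes [3, 2]

Assembling the blocks gives a Jordan form
J =
  [2, 1, 0, 0, 0]
  [0, 2, 1, 0, 0]
  [0, 0, 2, 0, 0]
  [0, 0, 0, 2, 1]
  [0, 0, 0, 0, 2]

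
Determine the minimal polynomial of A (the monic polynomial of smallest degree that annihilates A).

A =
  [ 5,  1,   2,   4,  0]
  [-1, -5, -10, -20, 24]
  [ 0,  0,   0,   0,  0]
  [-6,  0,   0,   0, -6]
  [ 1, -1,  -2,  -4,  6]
x^3 - 6*x^2

The characteristic polynomial is χ_A(x) = x^4*(x - 6), so the eigenvalues are known. The minimal polynomial is
  m_A(x) = Π_λ (x − λ)^{k_λ}
where k_λ is the size of the *largest* Jordan block for λ (equivalently, the smallest k with (A − λI)^k v = 0 for every generalised eigenvector v of λ).

  λ = 0: largest Jordan block has size 2, contributing (x − 0)^2
  λ = 6: largest Jordan block has size 1, contributing (x − 6)

So m_A(x) = x^2*(x - 6) = x^3 - 6*x^2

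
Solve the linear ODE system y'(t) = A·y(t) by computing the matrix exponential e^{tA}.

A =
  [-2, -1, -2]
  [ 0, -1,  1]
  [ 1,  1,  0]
e^{tA} =
  [-t^2*exp(-t)/2 - t*exp(-t) + exp(-t), -t^2*exp(-t)/2 - t*exp(-t), -t^2*exp(-t)/2 - 2*t*exp(-t)]
  [t^2*exp(-t)/2, t^2*exp(-t)/2 + exp(-t), t^2*exp(-t)/2 + t*exp(-t)]
  [t*exp(-t), t*exp(-t), t*exp(-t) + exp(-t)]

Strategy: write A = P · J · P⁻¹ where J is a Jordan canonical form, so e^{tA} = P · e^{tJ} · P⁻¹, and e^{tJ} can be computed block-by-block.

A has Jordan form
J =
  [-1,  1,  0]
  [ 0, -1,  1]
  [ 0,  0, -1]
(up to reordering of blocks).

Per-block formulas:
  For a 3×3 Jordan block J_3(-1): exp(t · J_3(-1)) = e^(-1t)·(I + t·N + (t^2/2)·N^2), where N is the 3×3 nilpotent shift.

After assembling e^{tJ} and conjugating by P, we get:

e^{tA} =
  [-t^2*exp(-t)/2 - t*exp(-t) + exp(-t), -t^2*exp(-t)/2 - t*exp(-t), -t^2*exp(-t)/2 - 2*t*exp(-t)]
  [t^2*exp(-t)/2, t^2*exp(-t)/2 + exp(-t), t^2*exp(-t)/2 + t*exp(-t)]
  [t*exp(-t), t*exp(-t), t*exp(-t) + exp(-t)]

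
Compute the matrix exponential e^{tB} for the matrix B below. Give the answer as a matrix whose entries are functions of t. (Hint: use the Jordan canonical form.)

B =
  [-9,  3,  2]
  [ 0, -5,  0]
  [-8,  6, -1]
e^{tB} =
  [-4*t*exp(-5*t) + exp(-5*t), 3*t*exp(-5*t), 2*t*exp(-5*t)]
  [0, exp(-5*t), 0]
  [-8*t*exp(-5*t), 6*t*exp(-5*t), 4*t*exp(-5*t) + exp(-5*t)]

Strategy: write B = P · J · P⁻¹ where J is a Jordan canonical form, so e^{tB} = P · e^{tJ} · P⁻¹, and e^{tJ} can be computed block-by-block.

B has Jordan form
J =
  [-5,  1,  0]
  [ 0, -5,  0]
  [ 0,  0, -5]
(up to reordering of blocks).

Per-block formulas:
  For a 1×1 block at λ = -5: exp(t · [-5]) = [e^(-5t)].
  For a 2×2 Jordan block J_2(-5): exp(t · J_2(-5)) = e^(-5t)·(I + t·N), where N is the 2×2 nilpotent shift.

After assembling e^{tJ} and conjugating by P, we get:

e^{tB} =
  [-4*t*exp(-5*t) + exp(-5*t), 3*t*exp(-5*t), 2*t*exp(-5*t)]
  [0, exp(-5*t), 0]
  [-8*t*exp(-5*t), 6*t*exp(-5*t), 4*t*exp(-5*t) + exp(-5*t)]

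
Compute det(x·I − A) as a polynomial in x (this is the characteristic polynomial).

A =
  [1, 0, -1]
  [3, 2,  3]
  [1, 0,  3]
x^3 - 6*x^2 + 12*x - 8

Expanding det(x·I − A) (e.g. by cofactor expansion or by noting that A is similar to its Jordan form J, which has the same characteristic polynomial as A) gives
  χ_A(x) = x^3 - 6*x^2 + 12*x - 8
which factors as (x - 2)^3. The eigenvalues (with algebraic multiplicities) are λ = 2 with multiplicity 3.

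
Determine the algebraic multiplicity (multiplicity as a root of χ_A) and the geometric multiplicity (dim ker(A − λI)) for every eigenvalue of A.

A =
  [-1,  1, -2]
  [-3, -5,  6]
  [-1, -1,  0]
λ = -2: alg = 3, geom = 2

Step 1 — factor the characteristic polynomial to read off the algebraic multiplicities:
  χ_A(x) = (x + 2)^3

Step 2 — compute geometric multiplicities via the rank-nullity identity g(λ) = n − rank(A − λI):
  rank(A − (-2)·I) = 1, so dim ker(A − (-2)·I) = n − 1 = 2

Summary:
  λ = -2: algebraic multiplicity = 3, geometric multiplicity = 2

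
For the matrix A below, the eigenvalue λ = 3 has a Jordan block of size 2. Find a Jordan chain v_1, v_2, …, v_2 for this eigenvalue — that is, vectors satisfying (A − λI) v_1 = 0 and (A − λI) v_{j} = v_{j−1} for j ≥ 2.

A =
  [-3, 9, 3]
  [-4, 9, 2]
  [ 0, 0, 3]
A Jordan chain for λ = 3 of length 2:
v_1 = (-6, -4, 0)ᵀ
v_2 = (1, 0, 0)ᵀ

Let N = A − (3)·I. We want v_2 with N^2 v_2 = 0 but N^1 v_2 ≠ 0; then v_{j-1} := N · v_j for j = 2, …, 2.

Pick v_2 = (1, 0, 0)ᵀ.
Then v_1 = N · v_2 = (-6, -4, 0)ᵀ.

Sanity check: (A − (3)·I) v_1 = (0, 0, 0)ᵀ = 0. ✓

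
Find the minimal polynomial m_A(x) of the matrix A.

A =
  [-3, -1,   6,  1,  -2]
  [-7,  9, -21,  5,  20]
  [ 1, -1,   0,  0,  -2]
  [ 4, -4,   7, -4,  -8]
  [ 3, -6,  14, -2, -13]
x^4 + 10*x^3 + 33*x^2 + 40*x + 16

The characteristic polynomial is χ_A(x) = (x + 1)^3*(x + 4)^2, so the eigenvalues are known. The minimal polynomial is
  m_A(x) = Π_λ (x − λ)^{k_λ}
where k_λ is the size of the *largest* Jordan block for λ (equivalently, the smallest k with (A − λI)^k v = 0 for every generalised eigenvector v of λ).

  λ = -4: largest Jordan block has size 2, contributing (x + 4)^2
  λ = -1: largest Jordan block has size 2, contributing (x + 1)^2

So m_A(x) = (x + 1)^2*(x + 4)^2 = x^4 + 10*x^3 + 33*x^2 + 40*x + 16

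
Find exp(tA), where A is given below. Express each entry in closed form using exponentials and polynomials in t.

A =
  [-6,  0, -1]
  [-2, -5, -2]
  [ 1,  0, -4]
e^{tA} =
  [-t*exp(-5*t) + exp(-5*t), 0, -t*exp(-5*t)]
  [-2*t*exp(-5*t), exp(-5*t), -2*t*exp(-5*t)]
  [t*exp(-5*t), 0, t*exp(-5*t) + exp(-5*t)]

Strategy: write A = P · J · P⁻¹ where J is a Jordan canonical form, so e^{tA} = P · e^{tJ} · P⁻¹, and e^{tJ} can be computed block-by-block.

A has Jordan form
J =
  [-5,  1,  0]
  [ 0, -5,  0]
  [ 0,  0, -5]
(up to reordering of blocks).

Per-block formulas:
  For a 2×2 Jordan block J_2(-5): exp(t · J_2(-5)) = e^(-5t)·(I + t·N), where N is the 2×2 nilpotent shift.
  For a 1×1 block at λ = -5: exp(t · [-5]) = [e^(-5t)].

After assembling e^{tJ} and conjugating by P, we get:

e^{tA} =
  [-t*exp(-5*t) + exp(-5*t), 0, -t*exp(-5*t)]
  [-2*t*exp(-5*t), exp(-5*t), -2*t*exp(-5*t)]
  [t*exp(-5*t), 0, t*exp(-5*t) + exp(-5*t)]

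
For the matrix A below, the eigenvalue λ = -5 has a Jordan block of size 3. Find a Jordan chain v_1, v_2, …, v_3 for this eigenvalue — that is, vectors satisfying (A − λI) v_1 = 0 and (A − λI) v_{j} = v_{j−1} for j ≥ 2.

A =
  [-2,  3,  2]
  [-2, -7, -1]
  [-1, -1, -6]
A Jordan chain for λ = -5 of length 3:
v_1 = (1, -1, 0)ᵀ
v_2 = (3, -2, -1)ᵀ
v_3 = (1, 0, 0)ᵀ

Let N = A − (-5)·I. We want v_3 with N^3 v_3 = 0 but N^2 v_3 ≠ 0; then v_{j-1} := N · v_j for j = 3, …, 2.

Pick v_3 = (1, 0, 0)ᵀ.
Then v_2 = N · v_3 = (3, -2, -1)ᵀ.
Then v_1 = N · v_2 = (1, -1, 0)ᵀ.

Sanity check: (A − (-5)·I) v_1 = (0, 0, 0)ᵀ = 0. ✓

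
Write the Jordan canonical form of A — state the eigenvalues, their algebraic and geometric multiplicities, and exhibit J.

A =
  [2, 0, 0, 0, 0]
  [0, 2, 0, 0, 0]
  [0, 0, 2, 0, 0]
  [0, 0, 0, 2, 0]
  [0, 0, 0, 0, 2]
J_1(2) ⊕ J_1(2) ⊕ J_1(2) ⊕ J_1(2) ⊕ J_1(2)

The characteristic polynomial is
  det(x·I − A) = x^5 - 10*x^4 + 40*x^3 - 80*x^2 + 80*x - 32 = (x - 2)^5

Eigenvalues and multiplicities (the geometric multiplicity of λ is n − rank(A − λI), which equals the number of Jordan blocks for λ):
  λ = 2: algebraic multiplicity = 5, geometric multiplicity = 5

Determining the block sizes for each eigenvalue:
  λ = 2: gm = am = 5, so every block has size 1 → block sizes [1, 1, 1, 1, 1]

Assembling the blocks gives a Jordan form
J =
  [2, 0, 0, 0, 0]
  [0, 2, 0, 0, 0]
  [0, 0, 2, 0, 0]
  [0, 0, 0, 2, 0]
  [0, 0, 0, 0, 2]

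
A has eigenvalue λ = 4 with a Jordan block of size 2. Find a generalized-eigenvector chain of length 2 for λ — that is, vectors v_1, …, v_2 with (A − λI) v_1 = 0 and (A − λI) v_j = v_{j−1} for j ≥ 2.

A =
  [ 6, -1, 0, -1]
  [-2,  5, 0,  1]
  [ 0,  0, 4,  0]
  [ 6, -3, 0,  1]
A Jordan chain for λ = 4 of length 2:
v_1 = (2, -2, 0, 6)ᵀ
v_2 = (1, 0, 0, 0)ᵀ

Let N = A − (4)·I. We want v_2 with N^2 v_2 = 0 but N^1 v_2 ≠ 0; then v_{j-1} := N · v_j for j = 2, …, 2.

Pick v_2 = (1, 0, 0, 0)ᵀ.
Then v_1 = N · v_2 = (2, -2, 0, 6)ᵀ.

Sanity check: (A − (4)·I) v_1 = (0, 0, 0, 0)ᵀ = 0. ✓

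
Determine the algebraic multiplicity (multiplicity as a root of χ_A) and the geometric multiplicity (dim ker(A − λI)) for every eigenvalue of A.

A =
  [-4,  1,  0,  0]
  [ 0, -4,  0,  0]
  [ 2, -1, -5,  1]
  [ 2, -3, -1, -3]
λ = -4: alg = 4, geom = 2

Step 1 — factor the characteristic polynomial to read off the algebraic multiplicities:
  χ_A(x) = (x + 4)^4

Step 2 — compute geometric multiplicities via the rank-nullity identity g(λ) = n − rank(A − λI):
  rank(A − (-4)·I) = 2, so dim ker(A − (-4)·I) = n − 2 = 2

Summary:
  λ = -4: algebraic multiplicity = 4, geometric multiplicity = 2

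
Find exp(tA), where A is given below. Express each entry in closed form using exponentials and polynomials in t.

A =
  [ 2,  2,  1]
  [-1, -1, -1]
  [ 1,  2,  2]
e^{tA} =
  [t*exp(t) + exp(t), 2*t*exp(t), t*exp(t)]
  [-t*exp(t), -2*t*exp(t) + exp(t), -t*exp(t)]
  [t*exp(t), 2*t*exp(t), t*exp(t) + exp(t)]

Strategy: write A = P · J · P⁻¹ where J is a Jordan canonical form, so e^{tA} = P · e^{tJ} · P⁻¹, and e^{tJ} can be computed block-by-block.

A has Jordan form
J =
  [1, 1, 0]
  [0, 1, 0]
  [0, 0, 1]
(up to reordering of blocks).

Per-block formulas:
  For a 1×1 block at λ = 1: exp(t · [1]) = [e^(1t)].
  For a 2×2 Jordan block J_2(1): exp(t · J_2(1)) = e^(1t)·(I + t·N), where N is the 2×2 nilpotent shift.

After assembling e^{tJ} and conjugating by P, we get:

e^{tA} =
  [t*exp(t) + exp(t), 2*t*exp(t), t*exp(t)]
  [-t*exp(t), -2*t*exp(t) + exp(t), -t*exp(t)]
  [t*exp(t), 2*t*exp(t), t*exp(t) + exp(t)]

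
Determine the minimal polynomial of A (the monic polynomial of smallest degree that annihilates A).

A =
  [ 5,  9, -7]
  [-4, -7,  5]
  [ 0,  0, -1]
x^3 + 3*x^2 + 3*x + 1

The characteristic polynomial is χ_A(x) = (x + 1)^3, so the eigenvalues are known. The minimal polynomial is
  m_A(x) = Π_λ (x − λ)^{k_λ}
where k_λ is the size of the *largest* Jordan block for λ (equivalently, the smallest k with (A − λI)^k v = 0 for every generalised eigenvector v of λ).

  λ = -1: largest Jordan block has size 3, contributing (x + 1)^3

So m_A(x) = (x + 1)^3 = x^3 + 3*x^2 + 3*x + 1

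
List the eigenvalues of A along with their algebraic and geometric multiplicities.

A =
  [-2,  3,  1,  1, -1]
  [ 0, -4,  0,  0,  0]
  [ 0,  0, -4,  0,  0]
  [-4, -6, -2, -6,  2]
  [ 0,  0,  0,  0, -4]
λ = -4: alg = 5, geom = 4

Step 1 — factor the characteristic polynomial to read off the algebraic multiplicities:
  χ_A(x) = (x + 4)^5

Step 2 — compute geometric multiplicities via the rank-nullity identity g(λ) = n − rank(A − λI):
  rank(A − (-4)·I) = 1, so dim ker(A − (-4)·I) = n − 1 = 4

Summary:
  λ = -4: algebraic multiplicity = 5, geometric multiplicity = 4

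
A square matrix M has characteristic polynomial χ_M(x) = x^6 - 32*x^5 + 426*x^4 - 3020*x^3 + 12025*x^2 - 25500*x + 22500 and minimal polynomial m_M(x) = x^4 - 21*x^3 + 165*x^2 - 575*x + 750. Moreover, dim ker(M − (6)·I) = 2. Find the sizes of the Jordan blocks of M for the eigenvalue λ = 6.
Block sizes for λ = 6: [1, 1]

Step 1 — from the characteristic polynomial, algebraic multiplicity of λ = 6 is 2. From dim ker(M − (6)·I) = 2, there are exactly 2 Jordan blocks for λ = 6.
Step 2 — from the minimal polynomial, the factor (x − 6) tells us the largest block for λ = 6 has size 1.
Step 3 — with total size 2, 2 blocks, and largest block 1, the block sizes (in nonincreasing order) are [1, 1].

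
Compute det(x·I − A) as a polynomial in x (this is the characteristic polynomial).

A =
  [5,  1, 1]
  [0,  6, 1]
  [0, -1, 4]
x^3 - 15*x^2 + 75*x - 125

Expanding det(x·I − A) (e.g. by cofactor expansion or by noting that A is similar to its Jordan form J, which has the same characteristic polynomial as A) gives
  χ_A(x) = x^3 - 15*x^2 + 75*x - 125
which factors as (x - 5)^3. The eigenvalues (with algebraic multiplicities) are λ = 5 with multiplicity 3.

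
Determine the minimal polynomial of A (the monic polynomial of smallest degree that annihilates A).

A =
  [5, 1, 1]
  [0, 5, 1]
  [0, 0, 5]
x^3 - 15*x^2 + 75*x - 125

The characteristic polynomial is χ_A(x) = (x - 5)^3, so the eigenvalues are known. The minimal polynomial is
  m_A(x) = Π_λ (x − λ)^{k_λ}
where k_λ is the size of the *largest* Jordan block for λ (equivalently, the smallest k with (A − λI)^k v = 0 for every generalised eigenvector v of λ).

  λ = 5: largest Jordan block has size 3, contributing (x − 5)^3

So m_A(x) = (x - 5)^3 = x^3 - 15*x^2 + 75*x - 125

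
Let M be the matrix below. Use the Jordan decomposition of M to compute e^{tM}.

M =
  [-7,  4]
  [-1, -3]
e^{tM} =
  [-2*t*exp(-5*t) + exp(-5*t), 4*t*exp(-5*t)]
  [-t*exp(-5*t), 2*t*exp(-5*t) + exp(-5*t)]

Strategy: write M = P · J · P⁻¹ where J is a Jordan canonical form, so e^{tM} = P · e^{tJ} · P⁻¹, and e^{tJ} can be computed block-by-block.

M has Jordan form
J =
  [-5,  1]
  [ 0, -5]
(up to reordering of blocks).

Per-block formulas:
  For a 2×2 Jordan block J_2(-5): exp(t · J_2(-5)) = e^(-5t)·(I + t·N), where N is the 2×2 nilpotent shift.

After assembling e^{tJ} and conjugating by P, we get:

e^{tM} =
  [-2*t*exp(-5*t) + exp(-5*t), 4*t*exp(-5*t)]
  [-t*exp(-5*t), 2*t*exp(-5*t) + exp(-5*t)]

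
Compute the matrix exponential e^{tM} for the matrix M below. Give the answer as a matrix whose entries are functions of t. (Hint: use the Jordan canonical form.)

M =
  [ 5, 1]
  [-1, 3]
e^{tM} =
  [t*exp(4*t) + exp(4*t), t*exp(4*t)]
  [-t*exp(4*t), -t*exp(4*t) + exp(4*t)]

Strategy: write M = P · J · P⁻¹ where J is a Jordan canonical form, so e^{tM} = P · e^{tJ} · P⁻¹, and e^{tJ} can be computed block-by-block.

M has Jordan form
J =
  [4, 1]
  [0, 4]
(up to reordering of blocks).

Per-block formulas:
  For a 2×2 Jordan block J_2(4): exp(t · J_2(4)) = e^(4t)·(I + t·N), where N is the 2×2 nilpotent shift.

After assembling e^{tJ} and conjugating by P, we get:

e^{tM} =
  [t*exp(4*t) + exp(4*t), t*exp(4*t)]
  [-t*exp(4*t), -t*exp(4*t) + exp(4*t)]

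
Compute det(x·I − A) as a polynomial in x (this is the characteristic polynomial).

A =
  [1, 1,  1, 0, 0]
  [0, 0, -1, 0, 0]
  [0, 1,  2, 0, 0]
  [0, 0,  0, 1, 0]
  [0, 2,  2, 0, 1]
x^5 - 5*x^4 + 10*x^3 - 10*x^2 + 5*x - 1

Expanding det(x·I − A) (e.g. by cofactor expansion or by noting that A is similar to its Jordan form J, which has the same characteristic polynomial as A) gives
  χ_A(x) = x^5 - 5*x^4 + 10*x^3 - 10*x^2 + 5*x - 1
which factors as (x - 1)^5. The eigenvalues (with algebraic multiplicities) are λ = 1 with multiplicity 5.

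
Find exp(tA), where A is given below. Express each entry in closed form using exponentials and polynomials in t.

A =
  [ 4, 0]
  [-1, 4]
e^{tA} =
  [exp(4*t), 0]
  [-t*exp(4*t), exp(4*t)]

Strategy: write A = P · J · P⁻¹ where J is a Jordan canonical form, so e^{tA} = P · e^{tJ} · P⁻¹, and e^{tJ} can be computed block-by-block.

A has Jordan form
J =
  [4, 1]
  [0, 4]
(up to reordering of blocks).

Per-block formulas:
  For a 2×2 Jordan block J_2(4): exp(t · J_2(4)) = e^(4t)·(I + t·N), where N is the 2×2 nilpotent shift.

After assembling e^{tJ} and conjugating by P, we get:

e^{tA} =
  [exp(4*t), 0]
  [-t*exp(4*t), exp(4*t)]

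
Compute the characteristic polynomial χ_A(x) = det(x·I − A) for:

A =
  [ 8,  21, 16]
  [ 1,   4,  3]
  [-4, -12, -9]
x^3 - 3*x^2 + 3*x - 1

Expanding det(x·I − A) (e.g. by cofactor expansion or by noting that A is similar to its Jordan form J, which has the same characteristic polynomial as A) gives
  χ_A(x) = x^3 - 3*x^2 + 3*x - 1
which factors as (x - 1)^3. The eigenvalues (with algebraic multiplicities) are λ = 1 with multiplicity 3.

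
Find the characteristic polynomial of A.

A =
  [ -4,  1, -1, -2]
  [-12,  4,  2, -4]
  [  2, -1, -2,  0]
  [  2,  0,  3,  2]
x^4

Expanding det(x·I − A) (e.g. by cofactor expansion or by noting that A is similar to its Jordan form J, which has the same characteristic polynomial as A) gives
  χ_A(x) = x^4
which factors as x^4. The eigenvalues (with algebraic multiplicities) are λ = 0 with multiplicity 4.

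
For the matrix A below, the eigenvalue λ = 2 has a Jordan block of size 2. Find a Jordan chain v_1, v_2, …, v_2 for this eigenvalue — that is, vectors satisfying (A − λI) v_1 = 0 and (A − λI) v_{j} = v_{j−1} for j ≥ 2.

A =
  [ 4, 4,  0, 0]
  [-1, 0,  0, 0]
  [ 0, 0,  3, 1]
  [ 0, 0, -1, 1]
A Jordan chain for λ = 2 of length 2:
v_1 = (2, -1, 0, 0)ᵀ
v_2 = (1, 0, 0, 0)ᵀ

Let N = A − (2)·I. We want v_2 with N^2 v_2 = 0 but N^1 v_2 ≠ 0; then v_{j-1} := N · v_j for j = 2, …, 2.

Pick v_2 = (1, 0, 0, 0)ᵀ.
Then v_1 = N · v_2 = (2, -1, 0, 0)ᵀ.

Sanity check: (A − (2)·I) v_1 = (0, 0, 0, 0)ᵀ = 0. ✓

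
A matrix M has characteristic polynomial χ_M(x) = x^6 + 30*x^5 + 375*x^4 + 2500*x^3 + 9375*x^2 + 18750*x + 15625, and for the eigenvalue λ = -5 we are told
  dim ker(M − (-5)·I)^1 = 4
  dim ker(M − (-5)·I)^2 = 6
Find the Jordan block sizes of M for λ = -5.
Block sizes for λ = -5: [2, 2, 1, 1]

From the dimensions of kernels of powers, the number of Jordan blocks of size at least j is d_j − d_{j−1} where d_j = dim ker(N^j) (with d_0 = 0). Computing the differences gives [4, 2].
The number of blocks of size exactly k is (#blocks of size ≥ k) − (#blocks of size ≥ k + 1), so the partition is: 2 block(s) of size 1, 2 block(s) of size 2.
In nonincreasing order the block sizes are [2, 2, 1, 1].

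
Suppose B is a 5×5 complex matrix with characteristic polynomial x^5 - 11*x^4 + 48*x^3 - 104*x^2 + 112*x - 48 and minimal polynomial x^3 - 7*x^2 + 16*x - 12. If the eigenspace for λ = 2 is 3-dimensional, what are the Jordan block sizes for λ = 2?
Block sizes for λ = 2: [2, 1, 1]

Step 1 — from the characteristic polynomial, algebraic multiplicity of λ = 2 is 4. From dim ker(B − (2)·I) = 3, there are exactly 3 Jordan blocks for λ = 2.
Step 2 — from the minimal polynomial, the factor (x − 2)^2 tells us the largest block for λ = 2 has size 2.
Step 3 — with total size 4, 3 blocks, and largest block 2, the block sizes (in nonincreasing order) are [2, 1, 1].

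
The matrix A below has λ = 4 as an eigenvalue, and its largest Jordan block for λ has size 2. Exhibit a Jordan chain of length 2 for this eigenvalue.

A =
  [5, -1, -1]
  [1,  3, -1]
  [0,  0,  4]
A Jordan chain for λ = 4 of length 2:
v_1 = (1, 1, 0)ᵀ
v_2 = (1, 0, 0)ᵀ

Let N = A − (4)·I. We want v_2 with N^2 v_2 = 0 but N^1 v_2 ≠ 0; then v_{j-1} := N · v_j for j = 2, …, 2.

Pick v_2 = (1, 0, 0)ᵀ.
Then v_1 = N · v_2 = (1, 1, 0)ᵀ.

Sanity check: (A − (4)·I) v_1 = (0, 0, 0)ᵀ = 0. ✓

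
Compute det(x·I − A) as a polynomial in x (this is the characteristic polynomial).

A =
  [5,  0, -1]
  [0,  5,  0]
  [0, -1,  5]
x^3 - 15*x^2 + 75*x - 125

Expanding det(x·I − A) (e.g. by cofactor expansion or by noting that A is similar to its Jordan form J, which has the same characteristic polynomial as A) gives
  χ_A(x) = x^3 - 15*x^2 + 75*x - 125
which factors as (x - 5)^3. The eigenvalues (with algebraic multiplicities) are λ = 5 with multiplicity 3.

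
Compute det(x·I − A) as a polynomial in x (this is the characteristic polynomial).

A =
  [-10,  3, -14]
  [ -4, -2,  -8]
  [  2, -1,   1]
x^3 + 11*x^2 + 40*x + 48

Expanding det(x·I − A) (e.g. by cofactor expansion or by noting that A is similar to its Jordan form J, which has the same characteristic polynomial as A) gives
  χ_A(x) = x^3 + 11*x^2 + 40*x + 48
which factors as (x + 3)*(x + 4)^2. The eigenvalues (with algebraic multiplicities) are λ = -4 with multiplicity 2, λ = -3 with multiplicity 1.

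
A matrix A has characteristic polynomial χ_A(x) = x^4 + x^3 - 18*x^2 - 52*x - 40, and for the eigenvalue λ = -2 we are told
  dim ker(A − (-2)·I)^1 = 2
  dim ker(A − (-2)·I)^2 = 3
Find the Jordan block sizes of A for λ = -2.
Block sizes for λ = -2: [2, 1]

From the dimensions of kernels of powers, the number of Jordan blocks of size at least j is d_j − d_{j−1} where d_j = dim ker(N^j) (with d_0 = 0). Computing the differences gives [2, 1].
The number of blocks of size exactly k is (#blocks of size ≥ k) − (#blocks of size ≥ k + 1), so the partition is: 1 block(s) of size 1, 1 block(s) of size 2.
In nonincreasing order the block sizes are [2, 1].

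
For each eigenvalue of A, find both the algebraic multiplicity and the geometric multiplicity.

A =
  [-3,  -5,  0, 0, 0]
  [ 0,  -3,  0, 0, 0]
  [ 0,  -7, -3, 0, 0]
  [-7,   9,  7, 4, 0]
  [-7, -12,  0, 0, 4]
λ = -3: alg = 3, geom = 2; λ = 4: alg = 2, geom = 2

Step 1 — factor the characteristic polynomial to read off the algebraic multiplicities:
  χ_A(x) = (x - 4)^2*(x + 3)^3

Step 2 — compute geometric multiplicities via the rank-nullity identity g(λ) = n − rank(A − λI):
  rank(A − (-3)·I) = 3, so dim ker(A − (-3)·I) = n − 3 = 2
  rank(A − (4)·I) = 3, so dim ker(A − (4)·I) = n − 3 = 2

Summary:
  λ = -3: algebraic multiplicity = 3, geometric multiplicity = 2
  λ = 4: algebraic multiplicity = 2, geometric multiplicity = 2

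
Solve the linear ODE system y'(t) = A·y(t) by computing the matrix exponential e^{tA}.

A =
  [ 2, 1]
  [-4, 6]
e^{tA} =
  [-2*t*exp(4*t) + exp(4*t), t*exp(4*t)]
  [-4*t*exp(4*t), 2*t*exp(4*t) + exp(4*t)]

Strategy: write A = P · J · P⁻¹ where J is a Jordan canonical form, so e^{tA} = P · e^{tJ} · P⁻¹, and e^{tJ} can be computed block-by-block.

A has Jordan form
J =
  [4, 1]
  [0, 4]
(up to reordering of blocks).

Per-block formulas:
  For a 2×2 Jordan block J_2(4): exp(t · J_2(4)) = e^(4t)·(I + t·N), where N is the 2×2 nilpotent shift.

After assembling e^{tJ} and conjugating by P, we get:

e^{tA} =
  [-2*t*exp(4*t) + exp(4*t), t*exp(4*t)]
  [-4*t*exp(4*t), 2*t*exp(4*t) + exp(4*t)]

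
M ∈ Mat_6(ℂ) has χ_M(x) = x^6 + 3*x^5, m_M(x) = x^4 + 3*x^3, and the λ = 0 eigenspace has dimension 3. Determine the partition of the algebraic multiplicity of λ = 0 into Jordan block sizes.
Block sizes for λ = 0: [3, 1, 1]

Step 1 — from the characteristic polynomial, algebraic multiplicity of λ = 0 is 5. From dim ker(M − (0)·I) = 3, there are exactly 3 Jordan blocks for λ = 0.
Step 2 — from the minimal polynomial, the factor (x − 0)^3 tells us the largest block for λ = 0 has size 3.
Step 3 — with total size 5, 3 blocks, and largest block 3, the block sizes (in nonincreasing order) are [3, 1, 1].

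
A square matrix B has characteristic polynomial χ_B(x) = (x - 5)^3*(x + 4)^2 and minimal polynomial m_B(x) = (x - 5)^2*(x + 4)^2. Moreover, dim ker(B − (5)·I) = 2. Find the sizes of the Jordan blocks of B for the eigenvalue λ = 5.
Block sizes for λ = 5: [2, 1]

Step 1 — from the characteristic polynomial, algebraic multiplicity of λ = 5 is 3. From dim ker(B − (5)·I) = 2, there are exactly 2 Jordan blocks for λ = 5.
Step 2 — from the minimal polynomial, the factor (x − 5)^2 tells us the largest block for λ = 5 has size 2.
Step 3 — with total size 3, 2 blocks, and largest block 2, the block sizes (in nonincreasing order) are [2, 1].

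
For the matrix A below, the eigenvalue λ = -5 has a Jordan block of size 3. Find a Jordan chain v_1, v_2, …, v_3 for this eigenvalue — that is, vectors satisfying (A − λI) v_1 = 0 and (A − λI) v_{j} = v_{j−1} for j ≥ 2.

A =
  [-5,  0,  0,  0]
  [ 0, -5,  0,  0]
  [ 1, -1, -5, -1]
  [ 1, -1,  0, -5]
A Jordan chain for λ = -5 of length 3:
v_1 = (0, 0, -1, 0)ᵀ
v_2 = (0, 0, 1, 1)ᵀ
v_3 = (1, 0, 0, 0)ᵀ

Let N = A − (-5)·I. We want v_3 with N^3 v_3 = 0 but N^2 v_3 ≠ 0; then v_{j-1} := N · v_j for j = 3, …, 2.

Pick v_3 = (1, 0, 0, 0)ᵀ.
Then v_2 = N · v_3 = (0, 0, 1, 1)ᵀ.
Then v_1 = N · v_2 = (0, 0, -1, 0)ᵀ.

Sanity check: (A − (-5)·I) v_1 = (0, 0, 0, 0)ᵀ = 0. ✓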